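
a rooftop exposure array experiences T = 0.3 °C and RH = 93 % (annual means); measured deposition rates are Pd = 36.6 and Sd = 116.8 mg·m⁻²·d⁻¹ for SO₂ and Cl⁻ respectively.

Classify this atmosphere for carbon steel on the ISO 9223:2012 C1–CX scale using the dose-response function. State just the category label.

C4

carbon steel: T≤10 °C ⇒ hinge +0.150·(0.3−10) = -1.4550
  SO₂ term: 1.77·36.6^0.52·exp(0.02·93-1.4550) = 17.25
  Sd branch = 0.102·Sd^0.62·e^(0.033·RH+0.04·T) = 42.51 μm/a
  sum: 17.25 + 42.51 → r_corr = 59.76 μm/a
Category bounds: 50…80 μm/a bracket r_corr ⇒ C4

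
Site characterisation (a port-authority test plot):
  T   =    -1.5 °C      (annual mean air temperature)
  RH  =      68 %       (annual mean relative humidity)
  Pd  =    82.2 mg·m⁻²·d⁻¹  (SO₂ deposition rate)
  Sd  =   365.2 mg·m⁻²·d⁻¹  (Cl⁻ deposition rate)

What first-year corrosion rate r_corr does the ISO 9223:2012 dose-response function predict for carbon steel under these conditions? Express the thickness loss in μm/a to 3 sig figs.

carbon steel: T≤10 °C ⇒ hinge +0.150·(-1.5−10) = -1.7250
  sulphur-dioxide contribution → 12.17 μm/a
  chloride contribution → 35.15 μm/a
  ⇒ r_corr(carbon steel) = 47.31 μm/a

r_corr = 47.3 μm/a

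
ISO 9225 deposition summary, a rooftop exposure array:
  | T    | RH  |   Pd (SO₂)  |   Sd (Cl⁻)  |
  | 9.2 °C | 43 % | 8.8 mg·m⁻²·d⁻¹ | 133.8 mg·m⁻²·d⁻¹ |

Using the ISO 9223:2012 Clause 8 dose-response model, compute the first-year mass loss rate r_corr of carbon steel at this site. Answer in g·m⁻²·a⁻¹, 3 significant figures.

r_corr = 190 g·m⁻²·a⁻¹

carbon steel: f(T) = +0.150·(T−10) [T≤10 °C] = -0.1200
  sulphur-dioxide contribution → 11.49 μm/a
  chloride contribution → 12.68 μm/a
  total first-year rate 24.17 μm/a
Convert to mass loss: 24.17 μm/a × 7.85 g/cm³ = 189.8 g·m⁻²·a⁻¹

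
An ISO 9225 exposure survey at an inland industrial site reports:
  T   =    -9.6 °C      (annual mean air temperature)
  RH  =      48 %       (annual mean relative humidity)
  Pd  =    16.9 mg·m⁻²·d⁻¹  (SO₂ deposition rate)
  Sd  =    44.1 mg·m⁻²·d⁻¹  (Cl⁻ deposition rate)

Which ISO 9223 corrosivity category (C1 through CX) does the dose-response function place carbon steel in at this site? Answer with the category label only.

carbon steel: T≤10 °C ⇒ hinge +0.150·(-9.6−10) = -2.9400
  SO₂ term: 1.77·16.9^0.52·exp(0.02·48-2.9400) = 1.063
  Sd branch = 0.102·Sd^0.62·e^(0.033·RH+0.04·T) = 3.542 μm/a
  r_corr = 1.063 + 3.542 = 4.606 μm/a
ISO 9223 Table 2 (carbon steel): 1.3 < 4.61 ≤ 25 μm/a ⇒ C2

C2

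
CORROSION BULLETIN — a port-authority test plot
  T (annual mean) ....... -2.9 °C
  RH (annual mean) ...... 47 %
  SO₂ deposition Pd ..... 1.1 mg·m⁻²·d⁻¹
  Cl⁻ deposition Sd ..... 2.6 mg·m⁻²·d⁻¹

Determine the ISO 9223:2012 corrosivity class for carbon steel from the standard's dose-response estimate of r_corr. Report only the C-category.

carbon steel: T≤10 °C ⇒ hinge +0.150·(-2.9−10) = -1.9350
  sulphur-dioxide contribution → 0.6877 μm/a
  chloride contribution → 0.7746 μm/a
  total first-year rate 1.462 μm/a
1.46 μm/a falls in (1.3, 25] for carbon steel → category C2

C2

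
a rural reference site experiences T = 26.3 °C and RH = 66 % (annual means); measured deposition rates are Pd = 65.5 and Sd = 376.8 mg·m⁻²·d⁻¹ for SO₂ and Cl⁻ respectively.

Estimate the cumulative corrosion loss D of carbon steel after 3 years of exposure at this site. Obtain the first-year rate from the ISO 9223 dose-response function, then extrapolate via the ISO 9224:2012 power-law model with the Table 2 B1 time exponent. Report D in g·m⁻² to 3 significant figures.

carbon steel: f(T) = -0.054·(T−10) [T>10 °C] = -0.8802
  SO₂ term: 1.77·65.5^0.52·exp(0.02·66-0.8802) = 24.18
  Sd branch = 0.102·Sd^0.62·e^(0.033·RH+0.04·T) = 102 μm/a
  sum: 24.18 + 102 → r_corr = 126.2 μm/a
Long-term exponent b (ISO 9224 Table 2, B1) = 0.523
  D(3) = 126.2 × 3^0.523 = 126.2 × 1.776 = 224.1 μm
  Mass loss = 224.1 μm × 7.85 g/cm³ = 1759 g·m⁻²

D(3) = 1.76e+03 g·m⁻²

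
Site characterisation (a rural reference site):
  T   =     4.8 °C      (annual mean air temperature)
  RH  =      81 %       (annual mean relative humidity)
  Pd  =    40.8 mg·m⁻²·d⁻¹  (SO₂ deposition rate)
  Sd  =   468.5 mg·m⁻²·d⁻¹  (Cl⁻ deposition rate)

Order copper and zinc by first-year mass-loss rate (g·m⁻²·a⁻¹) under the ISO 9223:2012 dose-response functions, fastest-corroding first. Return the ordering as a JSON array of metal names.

copper: f(T) = +0.126·(T−10) [T≤10 °C] = -0.6552
  sulphur-dioxide contribution → 0.859 μm/a
  chloride contribution → 1.26 μm/a
  total first-year rate 2.119 μm/a
  mass loss = 2.119 μm/a × 8.96 g/cm³ = 18.99 g·m⁻²·a⁻¹
zinc: T≤10 °C ⇒ hinge +0.038·(4.8−10) = -0.1976
  sulphur-dioxide contribution → 2.247 μm/a
  chloride contribution → 1.675 μm/a
  ⇒ r_corr(zinc) = 3.922 μm/a
  mass loss = 3.922 μm/a × 7.14 g/cm³ = 28 g·m⁻²·a⁻¹
Ordering by g·m⁻²·a⁻¹: zinc (28) > copper (19)

["zinc", "copper"]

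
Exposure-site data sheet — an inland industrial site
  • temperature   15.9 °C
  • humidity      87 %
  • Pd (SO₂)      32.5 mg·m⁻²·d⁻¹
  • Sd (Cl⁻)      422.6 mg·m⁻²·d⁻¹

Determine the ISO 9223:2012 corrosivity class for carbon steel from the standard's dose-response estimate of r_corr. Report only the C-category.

C5

carbon steel: T>10 °C ⇒ hinge -0.054·(15.9−10) = -0.3186
  Pd branch = 1.77·Pd^0.52·e^(0.02·RH+f) = 44.82 μm/a
  Sd branch = 0.102·Sd^0.62·e^(0.033·RH+0.04·T) = 144.5 μm/a
  r_corr = 44.82 + 144.5 = 189.3 μm/a
ISO 9223 Table 2 (carbon steel): 80 < 189 ≤ 200 μm/a ⇒ C5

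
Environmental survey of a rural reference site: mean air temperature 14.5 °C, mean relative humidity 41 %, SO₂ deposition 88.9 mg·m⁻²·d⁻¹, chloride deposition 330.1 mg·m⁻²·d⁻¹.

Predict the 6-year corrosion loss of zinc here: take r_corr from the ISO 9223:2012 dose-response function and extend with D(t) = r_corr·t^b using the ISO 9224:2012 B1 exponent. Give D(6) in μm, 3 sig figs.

zinc: T>10 °C ⇒ hinge -0.071·(14.5−10) = -0.3195
  Pd branch = 0.0129·Pd^0.44·e^(0.046·RH+f) = 0.4451 μm/a
  Sd branch = 0.0175·Sd^0.57·e^(0.008·RH+0.085·T) = 2.272 μm/a
  sum: 0.4451 + 2.272 → r_corr = 2.717 μm/a
Long-term exponent b (ISO 9224 Table 2, B1) = 0.813
  D(6) = 2.717 × 6^0.813 = 2.717 × 4.292 = 11.66 μm

D(6) = 11.7 μm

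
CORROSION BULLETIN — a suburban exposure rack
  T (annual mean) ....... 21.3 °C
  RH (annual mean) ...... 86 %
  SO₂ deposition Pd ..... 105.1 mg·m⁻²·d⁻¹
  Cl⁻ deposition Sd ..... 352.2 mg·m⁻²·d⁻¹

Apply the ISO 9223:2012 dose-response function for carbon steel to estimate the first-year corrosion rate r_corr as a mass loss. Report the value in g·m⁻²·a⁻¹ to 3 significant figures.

carbon steel: T>10 °C ⇒ hinge -0.054·(21.3−10) = -0.6102
  Pd branch = 1.77·Pd^0.52·e^(0.02·RH+f) = 60.42 μm/a
  Sd branch = 0.102·Sd^0.62·e^(0.033·RH+0.04·T) = 154.9 μm/a
  r_corr = 60.42 + 154.9 = 215.4 μm/a
Convert to mass loss: 215.4 μm/a × 7.85 g/cm³ = 1691 g·m⁻²·a⁻¹

r_corr = 1.69e+03 g·m⁻²·a⁻¹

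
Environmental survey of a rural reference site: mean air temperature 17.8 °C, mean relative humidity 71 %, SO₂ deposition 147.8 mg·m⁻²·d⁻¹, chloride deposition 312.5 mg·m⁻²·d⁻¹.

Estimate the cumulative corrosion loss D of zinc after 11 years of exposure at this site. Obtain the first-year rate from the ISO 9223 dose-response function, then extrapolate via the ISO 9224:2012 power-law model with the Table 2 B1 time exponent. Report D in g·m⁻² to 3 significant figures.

zinc: T>10 °C ⇒ hinge -0.071·(17.8−10) = -0.5538
  Pd branch = 0.0129·Pd^0.44·e^(0.046·RH+f) = 1.75 μm/a
  Sd branch = 0.0175·Sd^0.57·e^(0.008·RH+0.085·T) = 3.706 μm/a
  r_corr = 1.75 + 3.706 = 5.456 μm/a
Long-term exponent b (ISO 9224 Table 2, B1) = 0.813
  D(11) = 5.456 × 11^0.813 = 5.456 × 7.025 = 38.33 μm
  Mass loss = 38.33 μm × 7.14 g/cm³ = 273.7 g·m⁻²

D(11) = 274 g·m⁻²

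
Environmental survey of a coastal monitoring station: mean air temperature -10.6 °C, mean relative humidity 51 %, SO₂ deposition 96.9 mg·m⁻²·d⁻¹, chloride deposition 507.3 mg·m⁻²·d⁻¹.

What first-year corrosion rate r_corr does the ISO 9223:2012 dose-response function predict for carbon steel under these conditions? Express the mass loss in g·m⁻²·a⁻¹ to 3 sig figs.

carbon steel: f(T) = +0.150·(T−10) [T≤10 °C] = -3.0900
  sulphur-dioxide contribution → 2.409 μm/a
  chloride contribution → 17.09 μm/a
  ⇒ r_corr(carbon steel) = 19.5 μm/a
Convert to mass loss: 19.5 μm/a × 7.85 g/cm³ = 153 g·m⁻²·a⁻¹

r_corr = 153 g·m⁻²·a⁻¹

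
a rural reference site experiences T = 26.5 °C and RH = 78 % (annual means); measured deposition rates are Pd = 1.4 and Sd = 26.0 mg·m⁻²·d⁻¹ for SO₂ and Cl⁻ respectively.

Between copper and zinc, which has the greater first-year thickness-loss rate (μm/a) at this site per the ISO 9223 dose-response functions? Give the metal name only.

zinc

copper: temperature factor f = -0.080·(16.5) = -1.3200
  SO₂ term: 0.0053·1.4^0.26·exp(0.059·78-1.3200) = 0.154
  Cl⁻ term: 0.01025·26.0^0.27·exp(0.036·78+0.049·26.5) = 1.5
  r_corr = 0.154 + 1.5 = 1.654 μm/a
zinc: T>10 °C ⇒ hinge -0.071·(26.5−10) = -1.1715
  SO₂ term: 0.0129·1.4^0.44·exp(0.046·78-1.1715) = 0.1676
  Sd branch = 0.0175·Sd^0.57·e^(0.008·RH+0.085·T) = 1.99 μm/a
  sum: 0.1676 + 1.99 → r_corr = 2.157 μm/a
Ordering by μm/a: zinc (2.16) > copper (1.65)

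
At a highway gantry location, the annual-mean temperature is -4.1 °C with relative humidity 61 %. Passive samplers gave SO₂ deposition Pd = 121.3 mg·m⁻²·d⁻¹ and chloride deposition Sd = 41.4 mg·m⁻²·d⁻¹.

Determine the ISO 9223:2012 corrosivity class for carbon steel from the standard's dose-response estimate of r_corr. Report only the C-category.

carbon steel: temperature factor f = +0.150·(-14.1) = -2.1150
  SO₂ term: 1.77·121.3^0.52·exp(0.02·61-2.1150) = 8.768
  Cl⁻ term: 0.102·41.4^0.62·exp(0.033·61+0.04·-4.1) = 6.519
  r_corr = 8.768 + 6.519 = 15.29 μm/a
15.3 μm/a falls in (1.3, 25] for carbon steel → category C2

C2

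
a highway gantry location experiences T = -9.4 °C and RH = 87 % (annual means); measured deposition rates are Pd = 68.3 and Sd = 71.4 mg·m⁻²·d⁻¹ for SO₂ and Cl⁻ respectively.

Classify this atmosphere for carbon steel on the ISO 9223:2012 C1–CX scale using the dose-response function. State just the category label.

carbon steel: temperature factor f = +0.150·(-19.4) = -2.9100
  SO₂ term: 1.77·68.3^0.52·exp(0.02·87-2.9100) = 4.94
  Cl⁻ term: 0.102·71.4^0.62·exp(0.033·87+0.04·-9.4) = 17.44
  sum: 4.94 + 17.44 → r_corr = 22.38 μm/a
22.4 μm/a falls in (1.3, 25] for carbon steel → category C2

C2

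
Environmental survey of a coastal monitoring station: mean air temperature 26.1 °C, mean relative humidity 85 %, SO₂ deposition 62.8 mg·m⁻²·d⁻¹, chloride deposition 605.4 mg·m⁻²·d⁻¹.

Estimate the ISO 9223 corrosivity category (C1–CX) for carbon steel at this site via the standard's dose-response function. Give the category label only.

carbon steel: f(T) = -0.054·(T−10) [T>10 °C] = -0.8694
  Pd branch = 1.77·Pd^0.52·e^(0.02·RH+f) = 34.97 μm/a
  Cl⁻ term: 0.102·605.4^0.62·exp(0.033·85+0.04·26.1) = 254.1
  sum: 34.97 + 254.1 → r_corr = 289.1 μm/a
ISO 9223 Table 2 (carbon steel): 200 < 289 ≤ 700 μm/a ⇒ CX

CX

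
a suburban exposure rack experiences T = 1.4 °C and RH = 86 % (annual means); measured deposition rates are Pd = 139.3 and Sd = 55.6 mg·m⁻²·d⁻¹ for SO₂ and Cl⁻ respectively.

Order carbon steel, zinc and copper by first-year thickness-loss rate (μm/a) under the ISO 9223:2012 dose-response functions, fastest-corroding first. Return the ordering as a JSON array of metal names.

["carbon steel", "zinc", "copper"]

carbon steel: f(T) = +0.150·(T−10) [T≤10 °C] = -1.2900
  sulphur-dioxide contribution → 35.45 μm/a
  chloride contribution → 22.25 μm/a
  total first-year rate 57.7 μm/a
zinc: f(T) = +0.038·(T−10) [T≤10 °C] = -0.3268
  sulphur-dioxide contribution → 4.266 μm/a
  chloride contribution → 0.3874 μm/a
  ⇒ r_corr(zinc) = 4.654 μm/a
copper: temperature factor f = +0.126·(-8.6) = -1.0836
  sulphur-dioxide contribution → 1.034 μm/a
  chloride contribution → 0.7182 μm/a
  total first-year rate 1.753 μm/a
Ordering by μm/a: carbon steel (57.7) > zinc (4.65) > copper (1.75)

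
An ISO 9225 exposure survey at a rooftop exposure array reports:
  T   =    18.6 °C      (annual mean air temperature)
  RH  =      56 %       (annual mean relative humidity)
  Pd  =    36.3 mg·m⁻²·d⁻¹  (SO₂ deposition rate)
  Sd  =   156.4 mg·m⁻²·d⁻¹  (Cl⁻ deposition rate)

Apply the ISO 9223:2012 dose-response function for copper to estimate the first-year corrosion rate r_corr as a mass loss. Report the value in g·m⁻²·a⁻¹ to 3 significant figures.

copper: f(T) = -0.080·(T−10) [T>10 °C] = -0.6880
  sulphur-dioxide contribution → 0.1845 μm/a
  chloride contribution → 0.7491 μm/a
  total first-year rate 0.9336 μm/a
Convert to mass loss: 0.9336 μm/a × 8.96 g/cm³ = 8.365 g·m⁻²·a⁻¹

r_corr = 8.36 g·m⁻²·a⁻¹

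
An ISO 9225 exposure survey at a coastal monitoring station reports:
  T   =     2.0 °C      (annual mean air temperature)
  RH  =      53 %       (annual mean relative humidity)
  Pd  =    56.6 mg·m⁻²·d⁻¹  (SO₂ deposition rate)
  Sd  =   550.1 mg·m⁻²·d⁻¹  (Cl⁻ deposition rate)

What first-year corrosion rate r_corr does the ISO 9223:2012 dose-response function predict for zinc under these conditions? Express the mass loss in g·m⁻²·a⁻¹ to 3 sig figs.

r_corr = 12.9 g·m⁻²·a⁻¹

zinc: temperature factor f = +0.038·(-8.0) = -0.3040
  sulphur-dioxide contribution → 0.6436 μm/a
  chloride contribution → 1.156 μm/a
  ⇒ r_corr(zinc) = 1.8 μm/a
Convert to mass loss: 1.8 μm/a × 7.14 g/cm³ = 12.85 g·m⁻²·a⁻¹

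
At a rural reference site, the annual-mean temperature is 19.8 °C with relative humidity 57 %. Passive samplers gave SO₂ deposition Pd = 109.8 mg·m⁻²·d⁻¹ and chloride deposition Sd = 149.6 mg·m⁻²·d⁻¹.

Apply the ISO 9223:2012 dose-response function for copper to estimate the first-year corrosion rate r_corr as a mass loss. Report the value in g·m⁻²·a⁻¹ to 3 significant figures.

r_corr = 9.42 g·m⁻²·a⁻¹

copper: f(T) = -0.080·(T−10) [T>10 °C] = -0.7840
  Pd branch = 0.0053·Pd^0.26·e^(0.059·RH+f) = 0.2371 μm/a
  Cl⁻ term: 0.01025·149.6^0.27·exp(0.036·57+0.049·19.8) = 0.8137
  sum: 0.2371 + 0.8137 → r_corr = 1.051 μm/a
Convert to mass loss: 1.051 μm/a × 8.96 g/cm³ = 9.415 g·m⁻²·a⁻¹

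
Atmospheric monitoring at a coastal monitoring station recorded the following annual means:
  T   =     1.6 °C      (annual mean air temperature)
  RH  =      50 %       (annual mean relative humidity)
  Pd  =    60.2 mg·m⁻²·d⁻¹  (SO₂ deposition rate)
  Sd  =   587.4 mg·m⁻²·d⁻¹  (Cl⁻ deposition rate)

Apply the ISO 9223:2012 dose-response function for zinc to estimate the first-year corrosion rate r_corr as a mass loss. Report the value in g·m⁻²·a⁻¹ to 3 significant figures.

zinc: f(T) = +0.038·(T−10) [T≤10 °C] = -0.3192
  SO₂ term: 0.0129·60.2^0.44·exp(0.046·50-0.3192) = 0.5674
  Cl⁻ term: 0.0175·587.4^0.57·exp(0.008·50+0.085·1.6) = 1.133
  sum: 0.5674 + 1.133 → r_corr = 1.7 μm/a
Convert to mass loss: 1.7 μm/a × 7.14 g/cm³ = 12.14 g·m⁻²·a⁻¹

r_corr = 12.1 g·m⁻²·a⁻¹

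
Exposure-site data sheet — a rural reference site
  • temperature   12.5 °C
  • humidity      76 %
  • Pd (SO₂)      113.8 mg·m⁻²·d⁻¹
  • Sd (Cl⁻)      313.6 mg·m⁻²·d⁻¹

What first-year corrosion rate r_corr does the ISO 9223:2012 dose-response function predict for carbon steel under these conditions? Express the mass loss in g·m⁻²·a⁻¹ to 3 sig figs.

carbon steel: temperature factor f = -0.054·(2.5) = -0.1350
  SO₂ term: 1.77·113.8^0.52·exp(0.02·76-0.1350) = 82.92
  Cl⁻ term: 0.102·313.6^0.62·exp(0.033·76+0.04·12.5) = 72.9
  sum: 82.92 + 72.9 → r_corr = 155.8 μm/a
Convert to mass loss: 155.8 μm/a × 7.85 g/cm³ = 1223 g·m⁻²·a⁻¹

r_corr = 1.22e+03 g·m⁻²·a⁻¹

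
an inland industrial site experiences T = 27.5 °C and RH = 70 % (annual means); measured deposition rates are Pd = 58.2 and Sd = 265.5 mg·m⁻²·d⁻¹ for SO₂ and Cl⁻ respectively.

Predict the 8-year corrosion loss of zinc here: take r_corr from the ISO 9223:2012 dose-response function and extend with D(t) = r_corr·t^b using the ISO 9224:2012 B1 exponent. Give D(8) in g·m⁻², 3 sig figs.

D(8) = 317 g·m⁻²

zinc: temperature factor f = -0.071·(17.5) = -1.2425
  sulphur-dioxide contribution → 0.5572 μm/a
  chloride contribution → 7.641 μm/a
  total first-year rate 8.198 μm/a
Long-term exponent b (ISO 9224 Table 2, B1) = 0.813
  D(8) = 8.198 × 8^0.813 = 8.198 × 5.423 = 44.45 μm
  Mass loss = 44.45 μm × 7.14 g/cm³ = 317.4 g·m⁻²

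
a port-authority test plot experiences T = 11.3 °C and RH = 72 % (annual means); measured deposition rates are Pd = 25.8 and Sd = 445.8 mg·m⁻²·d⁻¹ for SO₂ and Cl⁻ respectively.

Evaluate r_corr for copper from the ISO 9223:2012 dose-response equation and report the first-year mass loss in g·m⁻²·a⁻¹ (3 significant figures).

r_corr = 18.0 g·m⁻²·a⁻¹

copper: temperature factor f = -0.080·(1.3) = -0.1040
  sulphur-dioxide contribution → 0.7781 μm/a
  chloride contribution → 1.236 μm/a
  total first-year rate 2.014 μm/a
Convert to mass loss: 2.014 μm/a × 8.96 g/cm³ = 18.05 g·m⁻²·a⁻¹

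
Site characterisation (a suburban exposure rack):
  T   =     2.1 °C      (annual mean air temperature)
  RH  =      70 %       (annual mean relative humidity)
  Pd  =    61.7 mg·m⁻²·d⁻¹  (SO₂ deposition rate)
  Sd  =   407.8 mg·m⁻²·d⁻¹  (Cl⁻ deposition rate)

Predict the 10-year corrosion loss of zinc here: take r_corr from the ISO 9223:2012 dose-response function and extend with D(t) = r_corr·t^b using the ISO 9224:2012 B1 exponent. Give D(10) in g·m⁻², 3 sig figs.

zinc: T≤10 °C ⇒ hinge +0.038·(2.1−10) = -0.3002
  Pd branch = 0.0129·Pd^0.44·e^(0.046·RH+f) = 1.467 μm/a
  Sd branch = 0.0175·Sd^0.57·e^(0.008·RH+0.085·T) = 1.126 μm/a
  sum: 1.467 + 1.126 → r_corr = 2.593 μm/a
ISO 9224: D(t) = r_corr · t^b with b = 0.813 (zinc, B1)
  D(10) = 2.593 × 10^0.813 = 2.593 × 6.501 = 16.86 μm
  Mass loss = 16.86 μm × 7.14 g/cm³ = 120.4 g·m⁻²

D(10) = 120 g·m⁻²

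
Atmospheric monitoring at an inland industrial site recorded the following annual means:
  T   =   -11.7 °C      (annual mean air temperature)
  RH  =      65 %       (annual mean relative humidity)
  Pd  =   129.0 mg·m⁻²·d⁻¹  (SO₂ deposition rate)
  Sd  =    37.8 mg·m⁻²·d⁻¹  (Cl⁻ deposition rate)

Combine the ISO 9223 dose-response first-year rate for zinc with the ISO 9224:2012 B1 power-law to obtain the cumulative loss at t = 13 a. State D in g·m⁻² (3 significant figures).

zinc: f(T) = +0.038·(T−10) [T≤10 °C] = -0.8246
  sulphur-dioxide contribution → 0.9543 μm/a
  chloride contribution → 0.08632 μm/a
  total first-year rate 1.041 μm/a
ISO 9224: D(t) = r_corr · t^b with b = 0.813 (zinc, B1)
  D(13) = 1.041 × 13^0.813 = 1.041 × 8.047 = 8.374 μm
  Mass loss = 8.374 μm × 7.14 g/cm³ = 59.79 g·m⁻²

D(13) = 59.8 g·m⁻²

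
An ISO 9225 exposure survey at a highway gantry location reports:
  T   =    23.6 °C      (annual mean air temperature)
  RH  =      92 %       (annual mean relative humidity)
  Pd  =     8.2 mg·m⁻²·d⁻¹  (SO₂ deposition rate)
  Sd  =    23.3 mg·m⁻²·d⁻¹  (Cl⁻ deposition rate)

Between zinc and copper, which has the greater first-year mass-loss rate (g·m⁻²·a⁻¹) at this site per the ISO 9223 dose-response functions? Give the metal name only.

copper

zinc: f(T) = -0.071·(T−10) [T>10 °C] = -0.9656
  SO₂ term: 0.0129·8.2^0.44·exp(0.046·92-0.9656) = 0.8536
  Cl⁻ term: 0.0175·23.3^0.57·exp(0.008·92+0.085·23.6) = 1.634
  r_corr = 0.8536 + 1.634 = 2.488 μm/a
  mass loss = 2.488 μm/a × 7.14 g/cm³ = 17.76 g·m⁻²·a⁻¹
copper: f(T) = -0.080·(T−10) [T>10 °C] = -1.0880
  SO₂ term: 0.0053·8.2^0.26·exp(0.059·92-1.0880) = 0.7026
  Cl⁻ term: 0.01025·23.3^0.27·exp(0.036·92+0.049·23.6) = 2.092
  sum: 0.7026 + 2.092 → r_corr = 2.794 μm/a
  mass loss = 2.794 μm/a × 8.96 g/cm³ = 25.04 g·m⁻²·a⁻¹
Ordering by g·m⁻²·a⁻¹: copper (25) > zinc (17.8)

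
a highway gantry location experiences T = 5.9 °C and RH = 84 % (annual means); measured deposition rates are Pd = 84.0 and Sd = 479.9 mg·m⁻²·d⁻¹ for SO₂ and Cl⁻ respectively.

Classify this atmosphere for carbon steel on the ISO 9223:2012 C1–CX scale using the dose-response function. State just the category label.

C5

carbon steel: f(T) = +0.150·(T−10) [T≤10 °C] = -0.6150
  Pd branch = 1.77·Pd^0.52·e^(0.02·RH+f) = 51.42 μm/a
  Cl⁻ term: 0.102·479.9^0.62·exp(0.033·84+0.04·5.9) = 94.9
  sum: 51.42 + 94.9 → r_corr = 146.3 μm/a
146 μm/a falls in (80, 200] for carbon steel → category C5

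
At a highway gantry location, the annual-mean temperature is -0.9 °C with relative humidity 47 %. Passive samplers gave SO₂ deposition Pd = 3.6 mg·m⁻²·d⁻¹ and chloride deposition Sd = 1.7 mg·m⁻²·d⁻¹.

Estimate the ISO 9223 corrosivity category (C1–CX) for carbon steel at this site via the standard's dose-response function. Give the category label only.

carbon steel: T≤10 °C ⇒ hinge +0.150·(-0.9−10) = -1.6350
  Pd branch = 1.77·Pd^0.52·e^(0.02·RH+f) = 1.72 μm/a
  Sd branch = 0.102·Sd^0.62·e^(0.033·RH+0.04·T) = 0.6448 μm/a
  sum: 1.72 + 0.6448 → r_corr = 2.364 μm/a
Category bounds: 1.3…25 μm/a bracket r_corr ⇒ C2

C2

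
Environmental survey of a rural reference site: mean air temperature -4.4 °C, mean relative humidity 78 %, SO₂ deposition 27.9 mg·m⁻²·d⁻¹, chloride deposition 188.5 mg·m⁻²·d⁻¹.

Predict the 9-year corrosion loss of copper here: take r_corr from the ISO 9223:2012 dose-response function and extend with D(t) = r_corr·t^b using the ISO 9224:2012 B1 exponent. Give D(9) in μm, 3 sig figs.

D(9) = 3.33 μm

copper: T≤10 °C ⇒ hinge +0.126·(-4.4−10) = -1.8144
  SO₂ term: 0.0053·27.9^0.26·exp(0.059·78-1.8144) = 0.2045
  Cl⁻ term: 0.01025·188.5^0.27·exp(0.036·78+0.049·-4.4) = 0.5635
  sum: 0.2045 + 0.5635 → r_corr = 0.7681 μm/a
ISO 9224: D(t) = r_corr · t^b with b = 0.667 (copper, B1)
  D(9) = 0.7681 × 9^0.667 = 0.7681 × 4.33 = 3.326 μm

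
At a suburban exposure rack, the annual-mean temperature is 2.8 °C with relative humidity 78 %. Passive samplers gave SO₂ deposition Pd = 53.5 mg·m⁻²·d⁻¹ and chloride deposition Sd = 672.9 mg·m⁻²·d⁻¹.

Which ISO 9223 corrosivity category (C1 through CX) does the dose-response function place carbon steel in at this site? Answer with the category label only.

C5

carbon steel: T≤10 °C ⇒ hinge +0.150·(2.8−10) = -1.0800
  Pd branch = 1.77·Pd^0.52·e^(0.02·RH+f) = 22.66 μm/a
  Cl⁻ term: 0.102·672.9^0.62·exp(0.033·78+0.04·2.8) = 84.81
  r_corr = 22.66 + 84.81 = 107.5 μm/a
ISO 9223 Table 2 (carbon steel): 80 < 107 ≤ 200 μm/a ⇒ C5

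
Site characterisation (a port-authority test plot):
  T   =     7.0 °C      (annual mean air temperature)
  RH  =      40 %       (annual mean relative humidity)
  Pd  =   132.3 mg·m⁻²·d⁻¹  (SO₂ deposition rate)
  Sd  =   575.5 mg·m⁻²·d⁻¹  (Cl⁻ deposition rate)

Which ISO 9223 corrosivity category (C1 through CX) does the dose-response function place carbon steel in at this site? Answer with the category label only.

carbon steel: temperature factor f = +0.150·(-3.0) = -0.4500
  SO₂ term: 1.77·132.3^0.52·exp(0.02·40-0.4500) = 31.86
  Cl⁻ term: 0.102·575.5^0.62·exp(0.033·40+0.04·7.0) = 25.98
  r_corr = 31.86 + 25.98 = 57.84 μm/a
57.8 μm/a falls in (50, 80] for carbon steel → category C4

C4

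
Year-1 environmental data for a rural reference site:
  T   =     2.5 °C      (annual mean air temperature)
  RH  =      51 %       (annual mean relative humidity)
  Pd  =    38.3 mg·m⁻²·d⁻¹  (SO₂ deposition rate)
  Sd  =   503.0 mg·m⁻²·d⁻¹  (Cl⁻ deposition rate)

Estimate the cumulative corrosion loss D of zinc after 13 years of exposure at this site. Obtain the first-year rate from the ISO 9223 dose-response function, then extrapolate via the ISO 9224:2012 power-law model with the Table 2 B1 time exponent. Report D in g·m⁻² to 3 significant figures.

zinc: temperature factor f = +0.038·(-7.5) = -0.2850
  SO₂ term: 0.0129·38.3^0.44·exp(0.046·51-0.2850) = 0.5038
  Sd branch = 0.0175·Sd^0.57·e^(0.008·RH+0.085·T) = 1.128 μm/a
  sum: 0.5038 + 1.128 → r_corr = 1.632 μm/a
Power-law: D(13) = r_corr · 13^0.813
  D(13) = 1.632 × 13^0.813 = 1.632 × 8.047 = 13.13 μm
  Mass loss = 13.13 μm × 7.14 g/cm³ = 93.77 g·m⁻²

D(13) = 93.8 g·m⁻²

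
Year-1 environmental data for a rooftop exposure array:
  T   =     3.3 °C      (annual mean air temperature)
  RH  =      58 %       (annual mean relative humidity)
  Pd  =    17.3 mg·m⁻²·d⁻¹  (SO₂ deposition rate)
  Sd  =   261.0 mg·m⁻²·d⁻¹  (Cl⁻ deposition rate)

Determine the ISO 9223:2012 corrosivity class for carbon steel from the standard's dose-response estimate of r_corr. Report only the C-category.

carbon steel: temperature factor f = +0.150·(-6.7) = -1.0050
  sulphur-dioxide contribution → 9.101 μm/a
  chloride contribution → 24.86 μm/a
  ⇒ r_corr(carbon steel) = 33.96 μm/a
ISO 9223 Table 2 (carbon steel): 25 < 34 ≤ 50 μm/a ⇒ C3

C3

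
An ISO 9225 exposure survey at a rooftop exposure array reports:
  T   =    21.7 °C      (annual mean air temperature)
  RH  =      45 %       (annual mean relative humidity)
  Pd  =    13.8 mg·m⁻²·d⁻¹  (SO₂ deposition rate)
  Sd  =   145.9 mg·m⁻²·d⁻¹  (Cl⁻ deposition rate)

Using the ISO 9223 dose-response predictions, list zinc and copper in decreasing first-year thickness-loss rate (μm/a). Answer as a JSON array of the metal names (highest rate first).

["zinc", "copper"]

zinc: T>10 °C ⇒ hinge -0.071·(21.7−10) = -0.8307
  SO₂ term: 0.0129·13.8^0.44·exp(0.046·45-0.8307) = 0.1414
  Sd branch = 0.0175·Sd^0.57·e^(0.008·RH+0.085·T) = 2.716 μm/a
  r_corr = 0.1414 + 2.716 = 2.858 μm/a
copper: temperature factor f = -0.080·(11.7) = -0.9360
  SO₂ term: 0.0053·13.8^0.26·exp(0.059·45-0.9360) = 0.05851
  Cl⁻ term: 0.01025·145.9^0.27·exp(0.036·45+0.049·21.7) = 0.5759
  r_corr = 0.05851 + 0.5759 = 0.6344 μm/a
Ordering by μm/a: zinc (2.86) > copper (0.634)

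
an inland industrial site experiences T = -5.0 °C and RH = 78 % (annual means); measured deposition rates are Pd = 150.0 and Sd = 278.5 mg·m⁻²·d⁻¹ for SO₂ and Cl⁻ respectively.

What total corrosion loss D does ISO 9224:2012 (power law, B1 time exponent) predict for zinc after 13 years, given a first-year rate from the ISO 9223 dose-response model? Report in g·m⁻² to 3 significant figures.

D(13) = 168 g·m⁻²

zinc: temperature factor f = +0.038·(-15.0) = -0.5700
  Pd branch = 0.0129·Pd^0.44·e^(0.046·RH+f) = 2.392 μm/a
  Sd branch = 0.0175·Sd^0.57·e^(0.008·RH+0.085·T) = 0.5285 μm/a
  sum: 2.392 + 0.5285 → r_corr = 2.921 μm/a
ISO 9224: D(t) = r_corr · t^b with b = 0.813 (zinc, B1)
  D(13) = 2.921 × 13^0.813 = 2.921 × 8.047 = 23.5 μm
  Mass loss = 23.5 μm × 7.14 g/cm³ = 167.8 g·m⁻²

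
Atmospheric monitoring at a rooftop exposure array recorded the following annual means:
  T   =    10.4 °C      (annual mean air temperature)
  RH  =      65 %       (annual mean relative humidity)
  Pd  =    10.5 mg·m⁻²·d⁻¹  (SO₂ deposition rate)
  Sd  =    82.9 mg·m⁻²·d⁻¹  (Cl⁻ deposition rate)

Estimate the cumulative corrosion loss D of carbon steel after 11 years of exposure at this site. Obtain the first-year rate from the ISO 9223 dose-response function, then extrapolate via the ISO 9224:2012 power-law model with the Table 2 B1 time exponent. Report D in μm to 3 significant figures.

carbon steel: T>10 °C ⇒ hinge -0.054·(10.4−10) = -0.0216
  sulphur-dioxide contribution → 21.59 μm/a
  chloride contribution → 20.43 μm/a
  ⇒ r_corr(carbon steel) = 42.02 μm/a
Long-term exponent b (ISO 9224 Table 2, B1) = 0.523
  D(11) = 42.02 × 11^0.523 = 42.02 × 3.505 = 147.3 μm

D(11) = 147 μm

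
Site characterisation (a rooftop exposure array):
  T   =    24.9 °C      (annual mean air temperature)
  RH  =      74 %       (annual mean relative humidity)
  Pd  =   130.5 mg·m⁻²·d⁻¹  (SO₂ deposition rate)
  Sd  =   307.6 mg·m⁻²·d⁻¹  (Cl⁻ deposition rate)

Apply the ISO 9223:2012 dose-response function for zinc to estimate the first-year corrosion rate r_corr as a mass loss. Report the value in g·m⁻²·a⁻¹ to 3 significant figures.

r_corr = 57.3 g·m⁻²·a⁻¹

zinc: T>10 °C ⇒ hinge -0.071·(24.9−10) = -1.0579
  sulphur-dioxide contribution → 1.149 μm/a
  chloride contribution → 6.878 μm/a
  total first-year rate 8.027 μm/a
Convert to mass loss: 8.027 μm/a × 7.14 g/cm³ = 57.32 g·m⁻²·a⁻¹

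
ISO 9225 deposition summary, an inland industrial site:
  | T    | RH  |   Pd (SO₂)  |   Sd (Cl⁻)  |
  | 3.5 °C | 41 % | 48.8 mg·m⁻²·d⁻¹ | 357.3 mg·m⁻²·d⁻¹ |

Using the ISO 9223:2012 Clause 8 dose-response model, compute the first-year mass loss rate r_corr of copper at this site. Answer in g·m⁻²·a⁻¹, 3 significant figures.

r_corr = 2.98 g·m⁻²·a⁻¹

copper: f(T) = +0.126·(T−10) [T≤10 °C] = -0.8190
  Pd branch = 0.0053·Pd^0.26·e^(0.059·RH+f) = 0.07213 μm/a
  Sd branch = 0.01025·Sd^0.27·e^(0.036·RH+0.049·T) = 0.2603 μm/a
  sum: 0.07213 + 0.2603 → r_corr = 0.3325 μm/a
Convert to mass loss: 0.3325 μm/a × 8.96 g/cm³ = 2.979 g·m⁻²·a⁻¹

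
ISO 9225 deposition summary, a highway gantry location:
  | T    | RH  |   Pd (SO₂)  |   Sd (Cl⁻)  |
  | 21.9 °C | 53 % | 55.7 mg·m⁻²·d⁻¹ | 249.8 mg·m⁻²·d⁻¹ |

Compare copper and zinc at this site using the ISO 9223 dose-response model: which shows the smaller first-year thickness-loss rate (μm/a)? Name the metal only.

copper: f(T) = -0.080·(T−10) [T>10 °C] = -0.9520
  Pd branch = 0.0053·Pd^0.26·e^(0.059·RH+f) = 0.1327 μm/a
  Cl⁻ term: 0.01025·249.8^0.27·exp(0.036·53+0.049·21.9) = 0.8969
  sum: 0.1327 + 0.8969 → r_corr = 1.03 μm/a
zinc: T>10 °C ⇒ hinge -0.071·(21.9−10) = -0.8449
  SO₂ term: 0.0129·55.7^0.44·exp(0.046·53-0.8449) = 0.3721
  Sd branch = 0.0175·Sd^0.57·e^(0.008·RH+0.085·T) = 4.002 μm/a
  r_corr = 0.3721 + 4.002 = 4.374 μm/a
Ordering by μm/a: zinc (4.37) > copper (1.03)

copper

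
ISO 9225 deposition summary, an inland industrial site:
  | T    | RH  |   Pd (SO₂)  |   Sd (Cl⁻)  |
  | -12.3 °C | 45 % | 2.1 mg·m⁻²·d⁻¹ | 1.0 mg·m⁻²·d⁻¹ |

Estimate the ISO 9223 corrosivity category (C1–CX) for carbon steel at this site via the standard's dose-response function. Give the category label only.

C1

carbon steel: f(T) = +0.150·(T−10) [T≤10 °C] = -3.3450
  Pd branch = 1.77·Pd^0.52·e^(0.02·RH+f) = 0.2258 μm/a
  Sd branch = 0.102·Sd^0.62·e^(0.033·RH+0.04·T) = 0.2753 μm/a
  sum: 0.2258 + 0.2753 → r_corr = 0.5011 μm/a
Category bounds: 0…1.3 μm/a bracket r_corr ⇒ C1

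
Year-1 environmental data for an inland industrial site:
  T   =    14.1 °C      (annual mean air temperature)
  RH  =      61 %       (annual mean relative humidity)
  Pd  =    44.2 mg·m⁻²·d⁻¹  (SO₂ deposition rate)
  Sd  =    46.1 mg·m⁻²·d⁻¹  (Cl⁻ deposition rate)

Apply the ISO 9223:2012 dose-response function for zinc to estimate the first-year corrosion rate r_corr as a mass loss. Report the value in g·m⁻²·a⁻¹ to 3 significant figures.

r_corr = 12.0 g·m⁻²·a⁻¹

zinc: f(T) = -0.071·(T−10) [T>10 °C] = -0.2911
  sulphur-dioxide contribution → 0.8449 μm/a
  chloride contribution → 0.839 μm/a
  ⇒ r_corr(zinc) = 1.684 μm/a
Convert to mass loss: 1.684 μm/a × 7.14 g/cm³ = 12.02 g·m⁻²·a⁻¹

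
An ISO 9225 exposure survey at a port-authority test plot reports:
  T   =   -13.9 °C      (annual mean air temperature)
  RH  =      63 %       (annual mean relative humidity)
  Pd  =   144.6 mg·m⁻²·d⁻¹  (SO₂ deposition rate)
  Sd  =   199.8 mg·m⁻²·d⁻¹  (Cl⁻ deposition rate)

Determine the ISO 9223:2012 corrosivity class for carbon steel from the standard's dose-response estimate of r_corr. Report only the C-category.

carbon steel: T≤10 °C ⇒ hinge +0.150·(-13.9−10) = -3.5850
  SO₂ term: 1.77·144.6^0.52·exp(0.02·63-3.5850) = 2.299
  Sd branch = 0.102·Sd^0.62·e^(0.033·RH+0.04·T) = 12.49 μm/a
  r_corr = 2.299 + 12.49 = 14.78 μm/a
14.8 μm/a falls in (1.3, 25] for carbon steel → category C2

C2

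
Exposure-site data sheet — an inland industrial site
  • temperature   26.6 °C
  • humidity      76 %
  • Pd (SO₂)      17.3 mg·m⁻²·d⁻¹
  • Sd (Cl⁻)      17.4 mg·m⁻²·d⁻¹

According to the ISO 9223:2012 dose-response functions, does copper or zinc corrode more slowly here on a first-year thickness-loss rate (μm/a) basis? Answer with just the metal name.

copper

copper: T>10 °C ⇒ hinge -0.080·(26.6−10) = -1.3280
  Pd branch = 0.0053·Pd^0.26·e^(0.059·RH+f) = 0.2611 μm/a
  Cl⁻ term: 0.01025·17.4^0.27·exp(0.036·76+0.049·26.6) = 1.259
  sum: 0.2611 + 1.259 → r_corr = 1.52 μm/a
zinc: f(T) = -0.071·(T−10) [T>10 °C] = -1.1786
  SO₂ term: 0.0129·17.3^0.44·exp(0.046·76-1.1786) = 0.4589
  Sd branch = 0.0175·Sd^0.57·e^(0.008·RH+0.085·T) = 1.571 μm/a
  sum: 0.4589 + 1.571 → r_corr = 2.03 μm/a
Ordering by μm/a: zinc (2.03) > copper (1.52)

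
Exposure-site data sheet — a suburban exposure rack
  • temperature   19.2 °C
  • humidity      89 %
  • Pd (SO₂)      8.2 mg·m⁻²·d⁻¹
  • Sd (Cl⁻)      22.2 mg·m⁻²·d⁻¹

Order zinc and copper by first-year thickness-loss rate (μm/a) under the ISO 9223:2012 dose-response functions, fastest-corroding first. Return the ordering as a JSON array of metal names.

["copper", "zinc"]

zinc: T>10 °C ⇒ hinge -0.071·(19.2−10) = -0.6532
  SO₂ term: 0.0129·8.2^0.44·exp(0.046·89-0.6532) = 1.016
  Sd branch = 0.0175·Sd^0.57·e^(0.008·RH+0.085·T) = 1.068 μm/a
  sum: 1.016 + 1.068 → r_corr = 2.084 μm/a
copper: f(T) = -0.080·(T−10) [T>10 °C] = -0.7360
  Pd branch = 0.0053·Pd^0.26·e^(0.059·RH+f) = 0.837 μm/a
  Cl⁻ term: 0.01025·22.2^0.27·exp(0.036·89+0.049·19.2) = 1.494
  r_corr = 0.837 + 1.494 = 2.331 μm/a
Ordering by μm/a: copper (2.33) > zinc (2.08)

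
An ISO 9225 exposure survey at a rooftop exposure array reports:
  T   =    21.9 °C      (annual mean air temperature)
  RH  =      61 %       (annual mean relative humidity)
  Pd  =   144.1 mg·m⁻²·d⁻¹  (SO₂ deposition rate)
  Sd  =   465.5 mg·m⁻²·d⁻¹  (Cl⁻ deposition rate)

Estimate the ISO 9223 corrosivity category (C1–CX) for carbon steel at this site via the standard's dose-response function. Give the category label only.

C5

carbon steel: temperature factor f = -0.054·(11.9) = -0.6426
  Pd branch = 1.77·Pd^0.52·e^(0.02·RH+f) = 41.81 μm/a
  Cl⁻ term: 0.102·465.5^0.62·exp(0.033·61+0.04·21.9) = 82.68
  r_corr = 41.81 + 82.68 = 124.5 μm/a
124 μm/a falls in (80, 200] for carbon steel → category C5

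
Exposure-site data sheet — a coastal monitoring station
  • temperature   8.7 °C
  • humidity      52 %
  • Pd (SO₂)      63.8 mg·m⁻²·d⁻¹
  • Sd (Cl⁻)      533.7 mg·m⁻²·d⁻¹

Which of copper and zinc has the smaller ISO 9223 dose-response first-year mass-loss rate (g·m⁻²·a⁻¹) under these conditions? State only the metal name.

copper: temperature factor f = +0.126·(-1.3) = -0.1638
  SO₂ term: 0.0053·63.8^0.26·exp(0.059·52-0.1638) = 0.285
  Cl⁻ term: 0.01025·533.7^0.27·exp(0.036·52+0.049·8.7) = 0.5562
  r_corr = 0.285 + 0.5562 = 0.8412 μm/a
  mass loss = 0.8412 μm/a × 8.96 g/cm³ = 7.537 g·m⁻²·a⁻¹
zinc: T≤10 °C ⇒ hinge +0.038·(8.7−10) = -0.0494
  Pd branch = 0.0129·Pd^0.44·e^(0.046·RH+f) = 0.8358 μm/a
  Cl⁻ term: 0.0175·533.7^0.57·exp(0.008·52+0.085·8.7) = 1.993
  sum: 0.8358 + 1.993 → r_corr = 2.828 μm/a
  mass loss = 2.828 μm/a × 7.14 g/cm³ = 20.19 g·m⁻²·a⁻¹
Ordering by g·m⁻²·a⁻¹: zinc (20.2) > copper (7.54)

copper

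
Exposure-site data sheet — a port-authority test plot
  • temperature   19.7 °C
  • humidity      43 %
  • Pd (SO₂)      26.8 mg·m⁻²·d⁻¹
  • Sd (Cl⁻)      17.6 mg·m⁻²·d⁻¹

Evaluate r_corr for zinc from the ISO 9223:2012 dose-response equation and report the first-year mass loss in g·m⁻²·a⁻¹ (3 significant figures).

r_corr = 6.24 g·m⁻²·a⁻¹

zinc: temperature factor f = -0.071·(9.7) = -0.6887
  SO₂ term: 0.0129·26.8^0.44·exp(0.046·43-0.6887) = 0.199
  Cl⁻ term: 0.0175·17.6^0.57·exp(0.008·43+0.085·19.7) = 0.6755
  r_corr = 0.199 + 0.6755 = 0.8745 μm/a
Convert to mass loss: 0.8745 μm/a × 7.14 g/cm³ = 6.244 g·m⁻²·a⁻¹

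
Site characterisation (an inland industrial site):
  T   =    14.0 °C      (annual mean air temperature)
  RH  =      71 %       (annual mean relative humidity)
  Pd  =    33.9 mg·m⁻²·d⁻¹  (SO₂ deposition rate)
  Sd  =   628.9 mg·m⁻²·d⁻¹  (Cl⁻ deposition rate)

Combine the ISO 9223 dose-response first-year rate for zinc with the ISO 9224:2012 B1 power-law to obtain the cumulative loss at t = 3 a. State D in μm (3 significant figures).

zinc: T>10 °C ⇒ hinge -0.071·(14.0−10) = -0.2840
  SO₂ term: 0.0129·33.9^0.44·exp(0.046·71-0.2840) = 1.199
  Cl⁻ term: 0.0175·628.9^0.57·exp(0.008·71+0.085·14.0) = 3.997
  r_corr = 1.199 + 3.997 = 5.196 μm/a
ISO 9224: D(t) = r_corr · t^b with b = 0.813 (zinc, B1)
  D(3) = 5.196 × 3^0.813 = 5.196 × 2.443 = 12.69 μm

D(3) = 12.7 μm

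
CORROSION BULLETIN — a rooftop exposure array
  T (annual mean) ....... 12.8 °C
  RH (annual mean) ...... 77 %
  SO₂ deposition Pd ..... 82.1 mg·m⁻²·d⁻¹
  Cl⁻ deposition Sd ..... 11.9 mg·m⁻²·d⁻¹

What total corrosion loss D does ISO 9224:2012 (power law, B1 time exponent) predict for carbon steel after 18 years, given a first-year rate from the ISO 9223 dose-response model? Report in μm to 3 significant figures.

D(18) = 364 μm

carbon steel: temperature factor f = -0.054·(2.8) = -0.1512
  Pd branch = 1.77·Pd^0.52·e^(0.02·RH+f) = 70.24 μm/a
  Cl⁻ term: 0.102·11.9^0.62·exp(0.033·77+0.04·12.8) = 10.03
  sum: 70.24 + 10.03 → r_corr = 80.27 μm/a
Long-term exponent b (ISO 9224 Table 2, B1) = 0.523
  D(18) = 80.27 × 18^0.523 = 80.27 × 4.534 = 364 μm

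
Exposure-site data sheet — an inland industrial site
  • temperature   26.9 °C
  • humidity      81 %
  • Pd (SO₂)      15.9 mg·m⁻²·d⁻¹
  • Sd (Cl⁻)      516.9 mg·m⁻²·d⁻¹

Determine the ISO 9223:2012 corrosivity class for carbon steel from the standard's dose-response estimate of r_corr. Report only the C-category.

carbon steel: f(T) = -0.054·(T−10) [T>10 °C] = -0.9126
  Pd branch = 1.77·Pd^0.52·e^(0.02·RH+f) = 15.13 μm/a
  Sd branch = 0.102·Sd^0.62·e^(0.033·RH+0.04·T) = 208.5 μm/a
  sum: 15.13 + 208.5 → r_corr = 223.6 μm/a
ISO 9223 Table 2 (carbon steel): 200 < 224 ≤ 700 μm/a ⇒ CX

CX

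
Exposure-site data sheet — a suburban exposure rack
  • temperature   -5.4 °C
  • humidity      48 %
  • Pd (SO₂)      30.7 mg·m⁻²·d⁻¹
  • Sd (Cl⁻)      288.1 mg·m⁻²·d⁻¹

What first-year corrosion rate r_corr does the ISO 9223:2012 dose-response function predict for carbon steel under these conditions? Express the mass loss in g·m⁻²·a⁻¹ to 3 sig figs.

carbon steel: f(T) = +0.150·(T−10) [T≤10 °C] = -2.3100
  Pd branch = 1.77·Pd^0.52·e^(0.02·RH+f) = 2.723 μm/a
  Sd branch = 0.102·Sd^0.62·e^(0.033·RH+0.04·T) = 13.42 μm/a
  sum: 2.723 + 13.42 → r_corr = 16.14 μm/a
Convert to mass loss: 16.14 μm/a × 7.85 g/cm³ = 126.7 g·m⁻²·a⁻¹

r_corr = 127 g·m⁻²·a⁻¹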